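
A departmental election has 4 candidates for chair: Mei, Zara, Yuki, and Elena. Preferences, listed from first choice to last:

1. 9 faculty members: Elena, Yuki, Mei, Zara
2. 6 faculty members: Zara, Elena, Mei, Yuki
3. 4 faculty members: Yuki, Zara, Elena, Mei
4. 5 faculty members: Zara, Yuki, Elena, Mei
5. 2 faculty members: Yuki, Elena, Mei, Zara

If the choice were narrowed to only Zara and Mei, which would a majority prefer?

Zara

Voters preferring Zara to Mei: 15; preferring Mei to Zara: 11.
Zara wins the head-to-head.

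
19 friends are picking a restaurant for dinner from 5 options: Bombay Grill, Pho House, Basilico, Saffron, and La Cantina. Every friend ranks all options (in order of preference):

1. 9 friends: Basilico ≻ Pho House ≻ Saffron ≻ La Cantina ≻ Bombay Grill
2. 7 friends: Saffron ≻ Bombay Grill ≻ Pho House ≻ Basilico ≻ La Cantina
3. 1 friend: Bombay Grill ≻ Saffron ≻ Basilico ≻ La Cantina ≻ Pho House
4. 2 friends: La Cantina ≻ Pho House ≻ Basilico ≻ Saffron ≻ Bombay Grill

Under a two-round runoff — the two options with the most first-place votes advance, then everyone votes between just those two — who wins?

Basilico

Round 1 first-place votes: Bombay Grill 1, Pho House 0, Basilico 9, Saffron 7, La Cantina 2.
Basilico and Saffron advance.
Runoff: Basilico is preferred to Saffron by 11 voters; Saffron by 8.
Basilico wins the runoff.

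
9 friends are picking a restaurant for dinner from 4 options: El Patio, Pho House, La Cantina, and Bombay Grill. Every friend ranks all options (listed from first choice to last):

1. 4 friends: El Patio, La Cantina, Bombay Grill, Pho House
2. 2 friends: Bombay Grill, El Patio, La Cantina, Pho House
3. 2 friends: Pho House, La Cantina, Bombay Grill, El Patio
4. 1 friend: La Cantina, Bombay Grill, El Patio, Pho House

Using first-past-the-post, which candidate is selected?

El Patio

First-place votes: El Patio 4, Pho House 2, La Cantina 1, Bombay Grill 2.
El Patio has the most first-place votes.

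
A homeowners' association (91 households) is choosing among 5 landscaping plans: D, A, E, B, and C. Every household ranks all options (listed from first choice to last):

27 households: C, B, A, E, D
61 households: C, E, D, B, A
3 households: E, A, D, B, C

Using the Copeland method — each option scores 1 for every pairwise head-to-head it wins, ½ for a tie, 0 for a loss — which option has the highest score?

D: beats A and B; loses to E and C → score 2.
A: loses to D, E, B, and C → score 0.
E: beats D, A, and B; loses to C → score 3.
B: beats A; loses to D, E, and C → score 1.
C: beats D, A, E, and B → score 4.
C has the best pairwise record.

C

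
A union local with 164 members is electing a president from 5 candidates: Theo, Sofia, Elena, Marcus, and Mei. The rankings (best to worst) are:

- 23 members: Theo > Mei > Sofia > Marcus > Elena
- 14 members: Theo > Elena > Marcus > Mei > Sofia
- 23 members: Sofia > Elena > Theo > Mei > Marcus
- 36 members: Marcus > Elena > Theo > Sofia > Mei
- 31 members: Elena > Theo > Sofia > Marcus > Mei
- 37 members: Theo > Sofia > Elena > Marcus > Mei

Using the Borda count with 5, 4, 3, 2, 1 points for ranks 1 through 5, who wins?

Theo

Theo: 23·5 + 14·5 + 23·3 + 36·3 + 31·4 + 37·5 = 671
Sofia: 23·3 + 14·1 + 23·5 + 36·2 + 31·3 + 37·4 = 511
Elena: 23·1 + 14·4 + 23·4 + 36·4 + 31·5 + 37·3 = 581
Marcus: 23·2 + 14·3 + 23·1 + 36·5 + 31·2 + 37·2 = 427
Mei: 23·4 + 14·2 + 23·2 + 36·1 + 31·1 + 37·1 = 270
Theo has the highest Borda score (671).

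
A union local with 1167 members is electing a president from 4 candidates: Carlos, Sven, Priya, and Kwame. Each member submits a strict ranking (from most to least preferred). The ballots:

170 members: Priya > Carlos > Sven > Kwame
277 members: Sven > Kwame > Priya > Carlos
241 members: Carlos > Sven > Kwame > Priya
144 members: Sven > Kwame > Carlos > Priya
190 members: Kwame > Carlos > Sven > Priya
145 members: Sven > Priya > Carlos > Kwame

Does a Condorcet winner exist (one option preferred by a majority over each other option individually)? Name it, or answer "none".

Checking pairwise contests:
Priya beats Carlos 592–575.
Carlos beats Sven 601–566.
Sven beats Priya 997–170.
Sven beats Kwame 977–190.
Every option loses at least one head-to-head, so there is no Condorcet winner.

none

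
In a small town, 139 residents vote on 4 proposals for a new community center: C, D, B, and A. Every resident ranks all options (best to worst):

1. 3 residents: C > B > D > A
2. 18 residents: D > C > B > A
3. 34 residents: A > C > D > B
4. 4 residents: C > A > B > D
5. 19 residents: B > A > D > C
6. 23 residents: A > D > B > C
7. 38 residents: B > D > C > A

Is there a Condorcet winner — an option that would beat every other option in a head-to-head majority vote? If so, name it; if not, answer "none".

none

Checking pairwise contests:
D beats C 98–41.
A beats D 80–59.
D beats B 75–64.
B beats A 78–61.
Every option loses at least one head-to-head, so there is no Condorcet winner.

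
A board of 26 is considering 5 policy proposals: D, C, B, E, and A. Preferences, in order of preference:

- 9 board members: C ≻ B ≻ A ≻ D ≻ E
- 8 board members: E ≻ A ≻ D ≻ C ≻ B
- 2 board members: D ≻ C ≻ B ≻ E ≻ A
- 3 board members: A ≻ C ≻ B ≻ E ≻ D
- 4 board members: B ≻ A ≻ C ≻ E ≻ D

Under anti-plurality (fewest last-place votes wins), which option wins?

C

Last-place votes: D 7, C 0, B 8, E 9, A 2.
C is ranked last by the fewest voters, so C wins.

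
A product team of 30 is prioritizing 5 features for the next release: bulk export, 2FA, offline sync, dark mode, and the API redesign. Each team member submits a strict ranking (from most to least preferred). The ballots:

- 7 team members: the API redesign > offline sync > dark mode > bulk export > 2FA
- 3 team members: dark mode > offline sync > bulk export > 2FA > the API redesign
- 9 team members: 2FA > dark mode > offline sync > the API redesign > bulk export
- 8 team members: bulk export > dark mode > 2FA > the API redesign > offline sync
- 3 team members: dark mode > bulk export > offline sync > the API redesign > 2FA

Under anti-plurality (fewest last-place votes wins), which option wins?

dark mode

Last-place votes: bulk export 9, 2FA 10, offline sync 8, dark mode 0, the API redesign 3.
dark mode is ranked last by the fewest voters, so dark mode wins.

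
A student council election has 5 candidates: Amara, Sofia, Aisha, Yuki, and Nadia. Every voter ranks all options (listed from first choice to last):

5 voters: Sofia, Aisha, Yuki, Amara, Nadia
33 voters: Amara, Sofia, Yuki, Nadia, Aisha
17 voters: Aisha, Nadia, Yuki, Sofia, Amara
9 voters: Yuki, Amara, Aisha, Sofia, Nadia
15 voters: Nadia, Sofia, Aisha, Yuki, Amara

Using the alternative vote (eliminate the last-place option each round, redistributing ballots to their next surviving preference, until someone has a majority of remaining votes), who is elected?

Amara

Round 1: Amara 33, Sofia 5, Aisha 17, Yuki 9, Nadia 15. Eliminate Sofia.
Round 2: Amara 33, Aisha 22, Yuki 9, Nadia 15. Eliminate Yuki.
Round 3: Amara 42, Aisha 22, Nadia 15. Amara has a majority.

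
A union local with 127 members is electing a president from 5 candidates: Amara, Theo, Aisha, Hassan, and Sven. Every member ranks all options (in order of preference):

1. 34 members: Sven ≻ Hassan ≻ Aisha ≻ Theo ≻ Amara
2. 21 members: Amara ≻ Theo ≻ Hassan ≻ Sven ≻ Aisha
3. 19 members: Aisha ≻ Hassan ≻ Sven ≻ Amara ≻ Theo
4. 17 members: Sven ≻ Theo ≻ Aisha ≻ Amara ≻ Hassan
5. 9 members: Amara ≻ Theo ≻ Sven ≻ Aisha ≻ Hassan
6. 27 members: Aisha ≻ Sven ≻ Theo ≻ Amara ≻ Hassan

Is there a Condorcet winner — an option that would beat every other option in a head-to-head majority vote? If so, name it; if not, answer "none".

Sven vs Amara: 97–30 for Sven.
Sven vs Theo: 97–30 for Sven.
Sven vs Aisha: 81–46 for Sven.
Sven vs Hassan: 87–40 for Sven.
Sven beats every other option head-to-head.

Sven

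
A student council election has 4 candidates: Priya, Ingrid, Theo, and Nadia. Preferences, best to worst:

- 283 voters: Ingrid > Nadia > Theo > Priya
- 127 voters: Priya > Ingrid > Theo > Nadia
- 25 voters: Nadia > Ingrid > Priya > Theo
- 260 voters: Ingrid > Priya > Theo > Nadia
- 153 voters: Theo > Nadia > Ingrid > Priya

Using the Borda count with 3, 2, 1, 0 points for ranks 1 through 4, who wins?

Priya: 283·0 + 127·3 + 25·1 + 260·2 + 153·0 = 926
Ingrid: 283·3 + 127·2 + 25·2 + 260·3 + 153·1 = 2086
Theo: 283·1 + 127·1 + 25·0 + 260·1 + 153·3 = 1129
Nadia: 283·2 + 127·0 + 25·3 + 260·0 + 153·2 = 947
Ingrid has the highest Borda score (2086).

Ingrid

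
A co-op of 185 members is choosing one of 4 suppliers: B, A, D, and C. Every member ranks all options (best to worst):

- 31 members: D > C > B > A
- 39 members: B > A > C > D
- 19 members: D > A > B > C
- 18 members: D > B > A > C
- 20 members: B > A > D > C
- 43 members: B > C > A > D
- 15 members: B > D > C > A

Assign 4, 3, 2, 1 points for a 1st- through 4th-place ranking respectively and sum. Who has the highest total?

B: 31·2 + 39·4 + 19·2 + 18·3 + 20·4 + 43·4 + 15·4 = 622
A: 31·1 + 39·3 + 19·3 + 18·2 + 20·3 + 43·2 + 15·1 = 402
D: 31·4 + 39·1 + 19·4 + 18·4 + 20·2 + 43·1 + 15·3 = 439
C: 31·3 + 39·2 + 19·1 + 18·1 + 20·1 + 43·3 + 15·2 = 387
B has the highest Borda score (622).

B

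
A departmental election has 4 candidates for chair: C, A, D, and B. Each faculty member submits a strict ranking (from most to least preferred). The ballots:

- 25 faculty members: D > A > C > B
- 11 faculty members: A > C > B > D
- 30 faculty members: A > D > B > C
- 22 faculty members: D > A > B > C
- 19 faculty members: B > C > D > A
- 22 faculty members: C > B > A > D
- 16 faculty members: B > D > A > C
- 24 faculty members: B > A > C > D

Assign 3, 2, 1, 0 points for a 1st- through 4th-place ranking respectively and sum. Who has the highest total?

C: 25·1 + 11·2 + 30·0 + 22·0 + 19·2 + 22·3 + 16·0 + 24·1 = 175
A: 25·2 + 11·3 + 30·3 + 22·2 + 19·0 + 22·1 + 16·1 + 24·2 = 303
D: 25·3 + 11·0 + 30·2 + 22·3 + 19·1 + 22·0 + 16·2 + 24·0 = 252
B: 25·0 + 11·1 + 30·1 + 22·1 + 19·3 + 22·2 + 16·3 + 24·3 = 284
A has the highest Borda score (303).

A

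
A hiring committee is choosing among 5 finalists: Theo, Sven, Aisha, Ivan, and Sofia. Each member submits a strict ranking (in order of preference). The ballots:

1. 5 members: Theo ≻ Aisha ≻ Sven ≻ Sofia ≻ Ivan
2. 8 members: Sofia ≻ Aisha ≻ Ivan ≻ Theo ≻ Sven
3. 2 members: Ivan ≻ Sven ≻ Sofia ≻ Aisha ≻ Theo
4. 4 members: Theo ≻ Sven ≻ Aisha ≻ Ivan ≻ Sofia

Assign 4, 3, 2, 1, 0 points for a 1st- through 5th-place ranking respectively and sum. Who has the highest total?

Theo: 5·4 + 8·1 + 2·0 + 4·4 = 44
Sven: 5·2 + 8·0 + 2·3 + 4·3 = 28
Aisha: 5·3 + 8·3 + 2·1 + 4·2 = 49
Ivan: 5·0 + 8·2 + 2·4 + 4·1 = 28
Sofia: 5·1 + 8·4 + 2·2 + 4·0 = 41
Aisha has the highest Borda score (49).

Aisha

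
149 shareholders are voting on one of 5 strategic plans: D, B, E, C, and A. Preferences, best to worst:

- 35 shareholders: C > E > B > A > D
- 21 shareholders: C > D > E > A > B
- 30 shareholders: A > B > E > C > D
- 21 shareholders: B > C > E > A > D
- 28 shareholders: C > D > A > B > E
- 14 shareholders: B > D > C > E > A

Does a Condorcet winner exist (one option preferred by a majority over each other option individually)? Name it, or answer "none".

C

C vs D: 135–14 for C.
C vs B: 84–65 for C.
C vs E: 119–30 for C.
C vs A: 119–30 for C.
C beats every other option head-to-head.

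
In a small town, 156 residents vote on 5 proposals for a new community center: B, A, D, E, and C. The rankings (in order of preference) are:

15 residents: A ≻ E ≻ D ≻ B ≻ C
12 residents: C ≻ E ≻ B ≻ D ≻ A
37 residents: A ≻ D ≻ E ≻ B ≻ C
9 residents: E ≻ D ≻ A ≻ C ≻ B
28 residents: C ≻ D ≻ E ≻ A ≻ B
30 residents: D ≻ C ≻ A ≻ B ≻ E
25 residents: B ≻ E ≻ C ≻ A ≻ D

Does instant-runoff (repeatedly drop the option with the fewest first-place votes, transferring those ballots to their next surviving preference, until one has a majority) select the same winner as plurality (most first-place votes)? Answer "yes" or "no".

no

Instant-runoff — R1 B 25, A 52, D 30, E 9, C 40 (E out); R2 B 25, A 52, D 39, C 40 (B out); R3 A 52, D 39, C 65 (D out); R4 A 61, C 95 (C winner). Winner: C.
Plurality — first-place votes: B 25, A 52, D 30, E 9, C 40. Winner: A.
The two methods disagree.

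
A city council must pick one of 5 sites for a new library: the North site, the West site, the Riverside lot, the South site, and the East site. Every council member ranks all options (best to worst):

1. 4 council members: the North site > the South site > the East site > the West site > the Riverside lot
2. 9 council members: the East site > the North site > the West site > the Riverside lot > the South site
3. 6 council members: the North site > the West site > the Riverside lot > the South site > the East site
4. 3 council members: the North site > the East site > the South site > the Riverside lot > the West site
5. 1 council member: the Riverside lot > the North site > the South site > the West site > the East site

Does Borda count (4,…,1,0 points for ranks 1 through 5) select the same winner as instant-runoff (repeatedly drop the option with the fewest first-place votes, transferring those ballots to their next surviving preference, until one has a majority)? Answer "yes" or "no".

Borda — scores: the North site 82, the West site 41, the Riverside lot 28, the South site 26, the East site 53. Winner: the North site.
Instant-runoff — R1 the North site 13, the West site 0, the Riverside lot 1, the South site 0, the East site 9 (the North site winner). Winner: the North site.
The two methods agree.

yes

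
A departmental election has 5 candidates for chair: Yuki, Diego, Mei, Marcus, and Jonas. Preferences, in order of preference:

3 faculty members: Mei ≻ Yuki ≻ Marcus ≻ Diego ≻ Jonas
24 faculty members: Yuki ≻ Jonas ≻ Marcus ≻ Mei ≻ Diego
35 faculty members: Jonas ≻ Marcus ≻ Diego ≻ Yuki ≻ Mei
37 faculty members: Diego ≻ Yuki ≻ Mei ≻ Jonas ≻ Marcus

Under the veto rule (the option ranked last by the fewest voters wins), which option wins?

Yuki

Last-place votes: Yuki 0, Diego 24, Mei 35, Marcus 37, Jonas 3.
Yuki is ranked last by the fewest voters, so Yuki wins.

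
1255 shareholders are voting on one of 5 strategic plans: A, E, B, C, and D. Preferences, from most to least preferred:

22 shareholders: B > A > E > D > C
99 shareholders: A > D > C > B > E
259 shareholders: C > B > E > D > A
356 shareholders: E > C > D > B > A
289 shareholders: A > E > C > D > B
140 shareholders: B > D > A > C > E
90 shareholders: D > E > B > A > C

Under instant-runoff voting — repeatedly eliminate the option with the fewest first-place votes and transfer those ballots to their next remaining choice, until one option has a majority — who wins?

Round 1: A 388, E 356, B 162, C 259, D 90. Eliminate D.
Round 2: A 388, E 446, B 162, C 259. Eliminate B.
Round 3: A 550, E 446, C 259. Eliminate C.
Round 4: A 550, E 705. E has a majority.

E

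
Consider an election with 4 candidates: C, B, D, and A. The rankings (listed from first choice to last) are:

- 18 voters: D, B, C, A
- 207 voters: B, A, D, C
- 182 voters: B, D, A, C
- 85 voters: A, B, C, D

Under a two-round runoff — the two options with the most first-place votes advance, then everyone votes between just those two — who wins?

B

Round 1 first-place votes: C 0, B 389, D 18, A 85.
B and A advance.
Runoff: B is preferred to A by 407 voters; A by 85.
B wins the runoff.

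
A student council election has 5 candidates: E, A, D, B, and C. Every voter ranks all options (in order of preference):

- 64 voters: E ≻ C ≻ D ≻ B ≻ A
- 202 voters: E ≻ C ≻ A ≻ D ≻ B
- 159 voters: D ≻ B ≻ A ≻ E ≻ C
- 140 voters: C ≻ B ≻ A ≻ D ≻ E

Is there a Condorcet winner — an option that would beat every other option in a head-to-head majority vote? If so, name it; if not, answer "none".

none

Checking pairwise contests:
A beats E 299–266.
B beats A 363–202.
A beats D 342–223.
D beats B 425–140.
E beats C 425–140.
Every option loses at least one head-to-head, so there is no Condorcet winner.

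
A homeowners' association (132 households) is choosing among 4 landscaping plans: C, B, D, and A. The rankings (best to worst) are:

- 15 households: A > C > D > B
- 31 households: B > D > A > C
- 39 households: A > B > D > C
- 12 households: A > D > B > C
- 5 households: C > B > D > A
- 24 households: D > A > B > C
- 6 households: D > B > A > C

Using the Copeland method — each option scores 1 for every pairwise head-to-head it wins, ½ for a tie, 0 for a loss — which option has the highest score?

C: loses to B, D, and A → score 0.
B: beats C and D; loses to A → score 2.
D: beats C; ties A; loses to B → score 1.5.
A: beats C and B; ties D → score 2.5.
A has the best pairwise record.

A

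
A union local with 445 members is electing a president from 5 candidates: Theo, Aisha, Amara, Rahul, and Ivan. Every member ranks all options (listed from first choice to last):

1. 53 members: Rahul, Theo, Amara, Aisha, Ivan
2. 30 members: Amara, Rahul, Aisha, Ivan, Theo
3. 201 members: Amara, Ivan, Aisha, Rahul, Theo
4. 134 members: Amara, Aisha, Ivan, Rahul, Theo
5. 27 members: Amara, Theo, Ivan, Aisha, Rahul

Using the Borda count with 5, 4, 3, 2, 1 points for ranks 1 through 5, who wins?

Amara

Theo: 53·4 + 30·1 + 201·1 + 134·1 + 27·4 = 685
Aisha: 53·2 + 30·3 + 201·3 + 134·4 + 27·2 = 1389
Amara: 53·3 + 30·5 + 201·5 + 134·5 + 27·5 = 2119
Rahul: 53·5 + 30·4 + 201·2 + 134·2 + 27·1 = 1082
Ivan: 53·1 + 30·2 + 201·4 + 134·3 + 27·3 = 1400
Amara has the highest Borda score (2119).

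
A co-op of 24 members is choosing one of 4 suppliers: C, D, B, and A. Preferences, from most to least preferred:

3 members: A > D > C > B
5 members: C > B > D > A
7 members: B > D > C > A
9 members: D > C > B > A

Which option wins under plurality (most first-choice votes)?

First-place votes: C 5, D 9, B 7, A 3.
D has the most first-place votes.

D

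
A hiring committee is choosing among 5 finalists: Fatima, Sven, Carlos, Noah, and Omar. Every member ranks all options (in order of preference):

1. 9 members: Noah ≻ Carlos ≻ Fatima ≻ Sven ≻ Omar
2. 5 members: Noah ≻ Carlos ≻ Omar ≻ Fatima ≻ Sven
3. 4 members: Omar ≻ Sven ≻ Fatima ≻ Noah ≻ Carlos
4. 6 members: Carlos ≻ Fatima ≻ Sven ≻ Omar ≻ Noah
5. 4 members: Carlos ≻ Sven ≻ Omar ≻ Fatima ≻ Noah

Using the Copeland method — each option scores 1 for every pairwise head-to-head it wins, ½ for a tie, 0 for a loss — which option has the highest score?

Carlos

Fatima: beats Sven and Omar; ties Noah; loses to Carlos → score 2.5.
Sven: beats Omar; ties Noah; loses to Fatima and Carlos → score 1.5.
Carlos: beats Fatima, Sven, and Omar; loses to Noah → score 3.
Noah: beats Carlos; ties Fatima, Sven, and Omar → score 2.5.
Omar: ties Noah; loses to Fatima, Sven, and Carlos → score 0.5.
Carlos has the best pairwise record.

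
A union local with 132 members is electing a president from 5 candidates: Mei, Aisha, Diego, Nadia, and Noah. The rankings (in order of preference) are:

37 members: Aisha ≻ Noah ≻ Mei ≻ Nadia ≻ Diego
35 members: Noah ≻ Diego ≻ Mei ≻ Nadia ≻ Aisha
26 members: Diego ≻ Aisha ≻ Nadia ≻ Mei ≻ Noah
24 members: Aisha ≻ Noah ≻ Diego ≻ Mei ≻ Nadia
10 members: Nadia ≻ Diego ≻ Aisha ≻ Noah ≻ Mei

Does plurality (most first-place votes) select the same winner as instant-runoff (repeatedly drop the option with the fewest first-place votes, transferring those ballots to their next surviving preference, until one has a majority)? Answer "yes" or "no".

Plurality — first-place votes: Mei 0, Aisha 61, Diego 26, Nadia 10, Noah 35. Winner: Aisha.
Instant-runoff — R1 Mei 0, Aisha 61, Diego 26, Nadia 10, Noah 35 (Mei out); R2 Aisha 61, Diego 26, Nadia 10, Noah 35 (Nadia out); R3 Aisha 61, Diego 36, Noah 35 (Noah out); R4 Aisha 61, Diego 71 (Diego winner). Winner: Diego.
The two methods disagree.

no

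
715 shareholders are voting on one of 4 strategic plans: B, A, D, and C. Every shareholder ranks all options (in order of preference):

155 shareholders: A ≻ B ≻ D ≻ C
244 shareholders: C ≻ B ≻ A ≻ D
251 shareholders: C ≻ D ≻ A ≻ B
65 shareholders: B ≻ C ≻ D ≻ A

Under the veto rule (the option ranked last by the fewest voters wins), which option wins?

Last-place votes: B 251, A 65, D 244, C 155.
A is ranked last by the fewest voters, so A wins.

A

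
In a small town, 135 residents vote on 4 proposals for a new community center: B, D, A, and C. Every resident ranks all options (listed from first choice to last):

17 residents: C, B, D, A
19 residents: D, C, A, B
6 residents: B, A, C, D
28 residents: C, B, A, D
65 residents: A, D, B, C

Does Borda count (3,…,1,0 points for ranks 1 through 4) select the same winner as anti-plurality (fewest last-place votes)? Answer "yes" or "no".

yes

Borda — scores: B 173, D 204, A 254, C 179. Winner: A.
Anti-plurality — last-place votes: B 19, D 34, A 17, C 65. Winner: A.
The two methods agree.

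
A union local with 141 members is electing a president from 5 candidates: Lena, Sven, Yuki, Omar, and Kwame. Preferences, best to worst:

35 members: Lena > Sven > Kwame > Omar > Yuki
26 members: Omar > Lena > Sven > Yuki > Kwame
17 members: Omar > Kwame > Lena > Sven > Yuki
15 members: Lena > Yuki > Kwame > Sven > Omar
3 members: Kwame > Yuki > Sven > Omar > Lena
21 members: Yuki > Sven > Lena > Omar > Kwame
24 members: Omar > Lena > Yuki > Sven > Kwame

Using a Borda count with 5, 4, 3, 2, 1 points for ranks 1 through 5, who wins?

Lena

Lena: 35·5 + 26·4 + 17·3 + 15·5 + 3·1 + 21·3 + 24·4 = 567
Sven: 35·4 + 26·3 + 17·2 + 15·2 + 3·3 + 21·4 + 24·2 = 423
Yuki: 35·1 + 26·2 + 17·1 + 15·4 + 3·4 + 21·5 + 24·3 = 353
Omar: 35·2 + 26·5 + 17·5 + 15·1 + 3·2 + 21·2 + 24·5 = 468
Kwame: 35·3 + 26·1 + 17·4 + 15·3 + 3·5 + 21·1 + 24·1 = 304
Lena has the highest Borda score (567).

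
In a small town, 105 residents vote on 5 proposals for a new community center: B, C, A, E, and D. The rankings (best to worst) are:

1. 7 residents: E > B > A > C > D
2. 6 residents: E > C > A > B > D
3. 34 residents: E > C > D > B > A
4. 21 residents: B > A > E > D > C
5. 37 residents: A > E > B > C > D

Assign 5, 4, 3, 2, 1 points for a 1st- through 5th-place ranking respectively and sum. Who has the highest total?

B: 7·4 + 6·2 + 34·2 + 21·5 + 37·3 = 324
C: 7·2 + 6·4 + 34·4 + 21·1 + 37·2 = 269
A: 7·3 + 6·3 + 34·1 + 21·4 + 37·5 = 342
E: 7·5 + 6·5 + 34·5 + 21·3 + 37·4 = 446
D: 7·1 + 6·1 + 34·3 + 21·2 + 37·1 = 194
E has the highest Borda score (446).

E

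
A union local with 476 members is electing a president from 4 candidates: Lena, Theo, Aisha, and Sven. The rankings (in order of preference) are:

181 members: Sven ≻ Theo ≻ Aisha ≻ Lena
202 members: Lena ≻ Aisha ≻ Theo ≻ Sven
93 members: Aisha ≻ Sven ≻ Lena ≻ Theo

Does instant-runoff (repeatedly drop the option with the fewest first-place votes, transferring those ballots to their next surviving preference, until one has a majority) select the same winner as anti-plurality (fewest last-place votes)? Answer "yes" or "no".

Instant-runoff — R1 Lena 202, Theo 0, Aisha 93, Sven 181 (Theo out); R2 Lena 202, Aisha 93, Sven 181 (Aisha out); R3 Lena 202, Sven 274 (Sven winner). Winner: Sven.
Anti-plurality — last-place votes: Lena 181, Theo 93, Aisha 0, Sven 202. Winner: Aisha.
The two methods disagree.

no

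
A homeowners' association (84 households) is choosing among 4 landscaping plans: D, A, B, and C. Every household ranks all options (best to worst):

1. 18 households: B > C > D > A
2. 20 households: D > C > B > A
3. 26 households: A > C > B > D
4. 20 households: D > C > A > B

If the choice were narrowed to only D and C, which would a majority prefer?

C

Voters preferring D to C: 40; preferring C to D: 44.
C wins the head-to-head.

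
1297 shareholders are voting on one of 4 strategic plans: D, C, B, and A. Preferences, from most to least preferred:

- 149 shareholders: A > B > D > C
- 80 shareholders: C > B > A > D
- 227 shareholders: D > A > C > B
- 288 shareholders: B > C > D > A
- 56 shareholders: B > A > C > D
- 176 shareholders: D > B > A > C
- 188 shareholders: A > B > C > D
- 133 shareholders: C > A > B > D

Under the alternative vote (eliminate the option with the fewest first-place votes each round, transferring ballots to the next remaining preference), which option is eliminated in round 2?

Round 1: D 403, C 213, B 344, A 337. Eliminate C.
Round 2: D 403, B 424, A 470. Eliminate D.

D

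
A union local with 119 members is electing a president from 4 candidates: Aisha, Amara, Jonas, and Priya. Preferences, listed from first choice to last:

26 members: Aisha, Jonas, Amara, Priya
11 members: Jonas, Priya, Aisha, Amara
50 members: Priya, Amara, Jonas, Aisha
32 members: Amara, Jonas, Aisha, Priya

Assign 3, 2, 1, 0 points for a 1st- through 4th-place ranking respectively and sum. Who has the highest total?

Aisha: 26·3 + 11·1 + 50·0 + 32·1 = 121
Amara: 26·1 + 11·0 + 50·2 + 32·3 = 222
Jonas: 26·2 + 11·3 + 50·1 + 32·2 = 199
Priya: 26·0 + 11·2 + 50·3 + 32·0 = 172
Amara has the highest Borda score (222).

Amara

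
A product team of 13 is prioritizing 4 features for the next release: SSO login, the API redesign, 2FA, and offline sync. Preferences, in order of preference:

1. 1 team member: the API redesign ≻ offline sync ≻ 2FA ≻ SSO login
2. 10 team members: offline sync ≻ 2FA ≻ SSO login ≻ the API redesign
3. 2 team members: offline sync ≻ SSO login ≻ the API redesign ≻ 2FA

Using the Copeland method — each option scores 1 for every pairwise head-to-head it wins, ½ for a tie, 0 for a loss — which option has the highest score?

offline sync

SSO login: beats the API redesign; loses to 2FA and offline sync → score 1.
the API redesign: loses to SSO login, 2FA, and offline sync → score 0.
2FA: beats SSO login and the API redesign; loses to offline sync → score 2.
offline sync: beats SSO login, the API redesign, and 2FA → score 3.
offline sync has the best pairwise record.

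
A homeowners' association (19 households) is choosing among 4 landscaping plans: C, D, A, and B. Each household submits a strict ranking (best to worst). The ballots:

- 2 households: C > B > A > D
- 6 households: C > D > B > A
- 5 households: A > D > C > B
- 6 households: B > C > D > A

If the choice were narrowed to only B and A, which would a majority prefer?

Voters preferring B to A: 14; preferring A to B: 5.
B wins the head-to-head.

B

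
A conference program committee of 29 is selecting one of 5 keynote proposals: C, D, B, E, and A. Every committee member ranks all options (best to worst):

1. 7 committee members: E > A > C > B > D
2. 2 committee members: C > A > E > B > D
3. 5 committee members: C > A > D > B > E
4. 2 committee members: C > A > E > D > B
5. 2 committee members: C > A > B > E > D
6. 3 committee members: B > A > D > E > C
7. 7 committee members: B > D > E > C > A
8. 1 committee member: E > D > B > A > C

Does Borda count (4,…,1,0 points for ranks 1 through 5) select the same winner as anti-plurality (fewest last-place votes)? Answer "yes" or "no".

no

Borda — scores: C 65, D 42, B 60, E 59, A 64. Winner: C.
Anti-plurality — last-place votes: C 4, D 11, B 2, E 5, A 7. Winner: B.
The two methods disagree.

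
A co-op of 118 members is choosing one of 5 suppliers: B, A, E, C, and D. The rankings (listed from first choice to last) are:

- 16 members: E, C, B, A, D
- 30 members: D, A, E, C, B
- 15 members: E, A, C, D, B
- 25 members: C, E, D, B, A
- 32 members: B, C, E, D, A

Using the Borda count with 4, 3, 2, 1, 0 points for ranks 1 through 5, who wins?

B: 16·2 + 30·0 + 15·0 + 25·1 + 32·4 = 185
A: 16·1 + 30·3 + 15·3 + 25·0 + 32·0 = 151
E: 16·4 + 30·2 + 15·4 + 25·3 + 32·2 = 323
C: 16·3 + 30·1 + 15·2 + 25·4 + 32·3 = 304
D: 16·0 + 30·4 + 15·1 + 25·2 + 32·1 = 217
E has the highest Borda score (323).

E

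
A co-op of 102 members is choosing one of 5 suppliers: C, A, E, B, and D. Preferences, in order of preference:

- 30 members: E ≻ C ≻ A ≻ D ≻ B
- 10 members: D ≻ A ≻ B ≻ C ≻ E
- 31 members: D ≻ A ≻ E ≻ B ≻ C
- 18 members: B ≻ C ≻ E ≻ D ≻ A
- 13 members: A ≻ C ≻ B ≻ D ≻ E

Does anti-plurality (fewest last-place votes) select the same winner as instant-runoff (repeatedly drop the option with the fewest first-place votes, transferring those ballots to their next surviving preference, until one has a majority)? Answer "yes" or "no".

Anti-plurality — last-place votes: C 31, A 18, E 23, B 30, D 0. Winner: D.
Instant-runoff — R1 C 0, A 13, E 30, B 18, D 41 (C out); R2 A 13, E 30, B 18, D 41 (A out); R3 E 30, B 31, D 41 (E out); R4 B 31, D 71 (D winner). Winner: D.
The two methods agree.

yes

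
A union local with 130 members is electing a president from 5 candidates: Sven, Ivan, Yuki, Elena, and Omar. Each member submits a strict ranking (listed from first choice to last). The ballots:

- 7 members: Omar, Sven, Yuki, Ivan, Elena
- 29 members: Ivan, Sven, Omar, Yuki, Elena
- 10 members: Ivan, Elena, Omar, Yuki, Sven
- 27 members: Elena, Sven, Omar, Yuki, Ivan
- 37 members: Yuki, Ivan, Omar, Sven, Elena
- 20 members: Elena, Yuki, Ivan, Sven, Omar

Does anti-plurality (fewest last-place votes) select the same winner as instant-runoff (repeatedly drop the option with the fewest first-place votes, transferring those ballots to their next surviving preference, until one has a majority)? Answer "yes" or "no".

Anti-plurality — last-place votes: Sven 10, Ivan 27, Yuki 0, Elena 73, Omar 20. Winner: Yuki.
Instant-runoff — R1 Sven 0, Ivan 39, Yuki 37, Elena 47, Omar 7 (Sven out); R2 Ivan 39, Yuki 37, Elena 47, Omar 7 (Omar out); R3 Ivan 39, Yuki 44, Elena 47 (Ivan out); R4 Yuki 73, Elena 57 (Yuki winner). Winner: Yuki.
The two methods agree.

yes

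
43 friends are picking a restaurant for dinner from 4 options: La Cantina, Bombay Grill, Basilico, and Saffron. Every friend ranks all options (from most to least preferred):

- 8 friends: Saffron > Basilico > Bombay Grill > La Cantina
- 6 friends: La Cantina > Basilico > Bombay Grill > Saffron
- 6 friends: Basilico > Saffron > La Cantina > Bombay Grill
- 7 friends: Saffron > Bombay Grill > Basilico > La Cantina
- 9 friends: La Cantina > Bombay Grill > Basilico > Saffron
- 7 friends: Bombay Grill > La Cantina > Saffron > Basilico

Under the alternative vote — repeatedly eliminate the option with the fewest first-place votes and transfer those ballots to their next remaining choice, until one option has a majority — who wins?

Round 1: La Cantina 15, Bombay Grill 7, Basilico 6, Saffron 15. Eliminate Basilico.
Round 2: La Cantina 15, Bombay Grill 7, Saffron 21. Eliminate Bombay Grill.
Round 3: La Cantina 22, Saffron 21. La Cantina has a majority.

La Cantina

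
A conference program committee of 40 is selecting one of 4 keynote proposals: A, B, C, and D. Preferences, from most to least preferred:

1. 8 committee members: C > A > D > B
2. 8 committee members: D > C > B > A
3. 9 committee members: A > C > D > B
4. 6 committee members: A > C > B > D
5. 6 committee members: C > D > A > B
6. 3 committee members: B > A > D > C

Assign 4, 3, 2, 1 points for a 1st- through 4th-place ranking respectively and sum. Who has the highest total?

A: 8·3 + 8·1 + 9·4 + 6·4 + 6·2 + 3·3 = 113
B: 8·1 + 8·2 + 9·1 + 6·2 + 6·1 + 3·4 = 63
C: 8·4 + 8·3 + 9·3 + 6·3 + 6·4 + 3·1 = 128
D: 8·2 + 8·4 + 9·2 + 6·1 + 6·3 + 3·2 = 96
C has the highest Borda score (128).

C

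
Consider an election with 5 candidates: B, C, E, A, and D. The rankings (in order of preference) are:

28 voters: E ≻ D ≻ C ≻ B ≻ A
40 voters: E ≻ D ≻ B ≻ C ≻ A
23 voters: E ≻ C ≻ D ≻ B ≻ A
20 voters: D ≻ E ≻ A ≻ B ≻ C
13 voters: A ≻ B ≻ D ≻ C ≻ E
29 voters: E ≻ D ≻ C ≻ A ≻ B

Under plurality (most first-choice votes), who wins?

First-place votes: B 0, C 0, E 120, A 13, D 20.
E has the most first-place votes.

E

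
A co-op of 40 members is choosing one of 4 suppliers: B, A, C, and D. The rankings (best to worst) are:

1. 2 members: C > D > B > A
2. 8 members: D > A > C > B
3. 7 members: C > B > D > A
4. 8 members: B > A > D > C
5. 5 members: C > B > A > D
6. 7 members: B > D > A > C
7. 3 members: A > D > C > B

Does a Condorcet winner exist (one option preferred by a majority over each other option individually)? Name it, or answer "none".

Checking pairwise contests:
C beats B 25–15.
B beats A 29–11.
A beats C 26–14.
B beats D 27–13.
Every option loses at least one head-to-head, so there is no Condorcet winner.

none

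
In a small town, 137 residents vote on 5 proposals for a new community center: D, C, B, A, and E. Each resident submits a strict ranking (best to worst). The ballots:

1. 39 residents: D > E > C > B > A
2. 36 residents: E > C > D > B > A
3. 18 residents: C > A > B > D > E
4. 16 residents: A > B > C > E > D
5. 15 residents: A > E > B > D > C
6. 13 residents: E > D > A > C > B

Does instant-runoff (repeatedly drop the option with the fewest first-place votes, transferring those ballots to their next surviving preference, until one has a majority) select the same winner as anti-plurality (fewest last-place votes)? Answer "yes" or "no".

Instant-runoff — R1 D 39, C 18, B 0, A 31, E 49 (B out); R2 D 39, C 18, A 31, E 49 (C out); R3 D 39, A 49, E 49 (D out); R4 A 49, E 88 (E winner). Winner: E.
Anti-plurality — last-place votes: D 16, C 15, B 13, A 75, E 18. Winner: B.
The two methods disagree.

no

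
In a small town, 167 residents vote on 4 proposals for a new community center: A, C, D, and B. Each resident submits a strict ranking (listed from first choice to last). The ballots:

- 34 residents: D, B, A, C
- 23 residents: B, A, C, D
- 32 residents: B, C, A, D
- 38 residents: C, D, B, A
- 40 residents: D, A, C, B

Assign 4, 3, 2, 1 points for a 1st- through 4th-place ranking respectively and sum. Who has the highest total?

A: 34·2 + 23·3 + 32·2 + 38·1 + 40·3 = 359
C: 34·1 + 23·2 + 32·3 + 38·4 + 40·2 = 408
D: 34·4 + 23·1 + 32·1 + 38·3 + 40·4 = 465
B: 34·3 + 23·4 + 32·4 + 38·2 + 40·1 = 438
D has the highest Borda score (465).

D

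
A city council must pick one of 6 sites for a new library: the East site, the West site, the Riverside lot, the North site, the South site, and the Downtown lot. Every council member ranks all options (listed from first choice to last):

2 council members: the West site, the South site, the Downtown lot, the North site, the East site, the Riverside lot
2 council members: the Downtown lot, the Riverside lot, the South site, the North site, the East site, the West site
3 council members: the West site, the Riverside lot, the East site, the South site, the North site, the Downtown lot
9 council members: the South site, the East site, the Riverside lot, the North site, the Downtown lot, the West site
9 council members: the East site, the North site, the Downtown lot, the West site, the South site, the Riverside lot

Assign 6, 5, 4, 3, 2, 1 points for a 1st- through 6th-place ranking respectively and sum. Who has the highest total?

the East site

the East site: 2·2 + 2·2 + 3·4 + 9·5 + 9·6 = 119
the West site: 2·6 + 2·1 + 3·6 + 9·1 + 9·3 = 68
the Riverside lot: 2·1 + 2·5 + 3·5 + 9·4 + 9·1 = 72
the North site: 2·3 + 2·3 + 3·2 + 9·3 + 9·5 = 90
the South site: 2·5 + 2·4 + 3·3 + 9·6 + 9·2 = 99
the Downtown lot: 2·4 + 2·6 + 3·1 + 9·2 + 9·4 = 77
the East site has the highest Borda score (119).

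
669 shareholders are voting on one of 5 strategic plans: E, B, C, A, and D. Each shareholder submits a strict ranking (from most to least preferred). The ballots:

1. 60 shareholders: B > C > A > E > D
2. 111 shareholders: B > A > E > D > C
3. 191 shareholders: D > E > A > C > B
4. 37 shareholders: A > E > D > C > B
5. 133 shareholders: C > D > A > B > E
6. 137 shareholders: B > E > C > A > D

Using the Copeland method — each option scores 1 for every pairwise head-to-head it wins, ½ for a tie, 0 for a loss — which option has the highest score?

E: beats C and D; loses to B and A → score 2.
B: beats E; loses to C, A, and D → score 1.
C: beats B; loses to E, A, and D → score 1.
A: beats E, B, C, and D → score 4.
D: beats B and C; loses to E and A → score 2.
A has the best pairwise record.

A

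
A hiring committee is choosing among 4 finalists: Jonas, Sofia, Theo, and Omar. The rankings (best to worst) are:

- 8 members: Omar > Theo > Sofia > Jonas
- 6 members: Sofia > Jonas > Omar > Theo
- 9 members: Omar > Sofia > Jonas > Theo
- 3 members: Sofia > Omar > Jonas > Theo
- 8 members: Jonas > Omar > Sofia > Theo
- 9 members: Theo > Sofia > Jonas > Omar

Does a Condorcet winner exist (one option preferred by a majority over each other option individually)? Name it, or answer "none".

none

Checking pairwise contests:
Sofia beats Jonas 35–8.
Omar beats Sofia 25–18.
Jonas beats Theo 26–17.
Jonas beats Omar 23–20.
Every option loses at least one head-to-head, so there is no Condorcet winner.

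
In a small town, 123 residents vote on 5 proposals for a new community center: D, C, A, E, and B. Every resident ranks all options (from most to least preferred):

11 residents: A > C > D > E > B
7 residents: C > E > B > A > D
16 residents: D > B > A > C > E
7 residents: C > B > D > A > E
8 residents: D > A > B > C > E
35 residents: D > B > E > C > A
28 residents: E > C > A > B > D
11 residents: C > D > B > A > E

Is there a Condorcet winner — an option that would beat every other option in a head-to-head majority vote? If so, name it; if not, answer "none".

none

Checking pairwise contests:
C beats D 64–59.
E beats C 63–60.
D beats A 77–46.
D beats E 88–35.
D beats B 81–42.
Every option loses at least one head-to-head, so there is no Condorcet winner.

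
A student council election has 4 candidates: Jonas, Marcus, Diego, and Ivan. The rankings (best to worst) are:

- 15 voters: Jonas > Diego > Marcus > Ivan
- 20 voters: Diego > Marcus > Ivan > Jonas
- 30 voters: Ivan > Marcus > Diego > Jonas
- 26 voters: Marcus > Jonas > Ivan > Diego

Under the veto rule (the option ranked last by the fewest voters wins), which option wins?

Marcus

Last-place votes: Jonas 50, Marcus 0, Diego 26, Ivan 15.
Marcus is ranked last by the fewest voters, so Marcus wins.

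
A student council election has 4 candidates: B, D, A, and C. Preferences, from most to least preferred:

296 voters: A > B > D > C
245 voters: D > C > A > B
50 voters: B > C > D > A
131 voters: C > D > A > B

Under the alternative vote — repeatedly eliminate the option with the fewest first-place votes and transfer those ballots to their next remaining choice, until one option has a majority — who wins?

D

Round 1: B 50, D 245, A 296, C 131. Eliminate B.
Round 2: D 245, A 296, C 181. Eliminate C.
Round 3: D 426, A 296. D has a majority.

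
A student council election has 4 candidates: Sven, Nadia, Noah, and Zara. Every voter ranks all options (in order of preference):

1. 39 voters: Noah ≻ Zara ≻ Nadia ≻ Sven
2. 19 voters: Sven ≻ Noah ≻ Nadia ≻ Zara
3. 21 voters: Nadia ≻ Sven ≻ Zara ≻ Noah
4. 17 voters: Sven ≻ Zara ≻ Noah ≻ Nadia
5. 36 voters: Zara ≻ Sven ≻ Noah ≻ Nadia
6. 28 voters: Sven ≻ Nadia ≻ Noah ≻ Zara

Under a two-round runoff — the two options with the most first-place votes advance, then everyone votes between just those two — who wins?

Sven

Round 1 first-place votes: Sven 64, Nadia 21, Noah 39, Zara 36.
Sven and Noah advance.
Runoff: Sven is preferred to Noah by 121 voters; Noah by 39.
Sven wins the runoff.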